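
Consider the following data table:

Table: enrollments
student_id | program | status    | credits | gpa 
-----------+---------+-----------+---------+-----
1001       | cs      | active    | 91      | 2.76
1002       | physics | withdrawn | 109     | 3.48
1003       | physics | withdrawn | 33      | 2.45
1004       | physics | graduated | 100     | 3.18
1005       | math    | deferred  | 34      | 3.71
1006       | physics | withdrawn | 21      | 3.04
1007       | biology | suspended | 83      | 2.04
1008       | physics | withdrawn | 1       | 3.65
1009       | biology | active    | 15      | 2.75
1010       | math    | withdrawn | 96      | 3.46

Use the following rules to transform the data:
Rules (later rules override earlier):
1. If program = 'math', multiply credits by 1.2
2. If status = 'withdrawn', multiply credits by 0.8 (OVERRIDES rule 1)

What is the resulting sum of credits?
537.8

Step 1: Rule 2 takes priority for records with status = 'withdrawn'
  - 5 records: 260 × 0.8 = 208.0
Step 2: Rule 1 applies to remaining records with program = 'math'
  - 1 records: 34 × 1.2 = 40.8
Step 3: Other records unchanged: 289
Step 4: Final sum = 208.0 + 40.8 + 289 = 537.8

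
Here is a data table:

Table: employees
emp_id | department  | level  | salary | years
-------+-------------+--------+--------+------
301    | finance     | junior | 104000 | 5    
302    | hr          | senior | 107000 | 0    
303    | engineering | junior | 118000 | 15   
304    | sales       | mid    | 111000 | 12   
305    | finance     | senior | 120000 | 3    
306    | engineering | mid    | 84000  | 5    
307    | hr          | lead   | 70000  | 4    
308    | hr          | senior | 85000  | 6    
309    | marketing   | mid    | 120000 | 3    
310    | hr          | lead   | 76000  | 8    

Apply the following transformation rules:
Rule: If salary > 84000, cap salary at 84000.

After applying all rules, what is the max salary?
84000

Step 1: Original maximum salary = 120000
Step 2: Apply cap at 84000
Step 3: 7 records had salary > 84000 and were capped
Step 4: Maximum after transformation = 84000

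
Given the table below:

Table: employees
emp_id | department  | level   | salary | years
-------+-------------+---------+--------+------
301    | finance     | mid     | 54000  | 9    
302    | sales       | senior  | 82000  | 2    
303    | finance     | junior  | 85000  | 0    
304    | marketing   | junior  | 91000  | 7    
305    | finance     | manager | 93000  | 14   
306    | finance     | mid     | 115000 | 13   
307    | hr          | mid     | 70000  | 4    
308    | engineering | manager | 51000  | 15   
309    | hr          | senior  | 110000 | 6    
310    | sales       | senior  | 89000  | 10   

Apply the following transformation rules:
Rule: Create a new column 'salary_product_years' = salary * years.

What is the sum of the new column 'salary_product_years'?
6679000

Step 1: For each record, compute salary * years
Example calculations:
  54000 * 9 = 486000
  82000 * 2 = 164000
  85000 * 0 = 0
  ...
Step 2: Sum all derived values
Step 3: Total = 6679000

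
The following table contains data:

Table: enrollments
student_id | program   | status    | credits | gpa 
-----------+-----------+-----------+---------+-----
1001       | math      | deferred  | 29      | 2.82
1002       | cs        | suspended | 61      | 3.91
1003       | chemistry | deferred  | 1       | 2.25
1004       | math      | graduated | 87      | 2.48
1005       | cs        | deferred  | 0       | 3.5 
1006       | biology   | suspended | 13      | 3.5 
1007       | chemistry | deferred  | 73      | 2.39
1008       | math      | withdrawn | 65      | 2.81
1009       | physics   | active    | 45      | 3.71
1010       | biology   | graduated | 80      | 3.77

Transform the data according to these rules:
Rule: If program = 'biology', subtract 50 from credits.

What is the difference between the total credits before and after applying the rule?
100

Step 1: Original sum of credits = 454
Step 2: 2 records have program = 'biology'
Step 3: Each affected record changes by -50
Step 4: Total change = 2 × -50 = -100
Step 5: New sum = 454 + -100 = 354
Step 6: Difference = |354 - 454| = 100
        (Sum decreased by 100)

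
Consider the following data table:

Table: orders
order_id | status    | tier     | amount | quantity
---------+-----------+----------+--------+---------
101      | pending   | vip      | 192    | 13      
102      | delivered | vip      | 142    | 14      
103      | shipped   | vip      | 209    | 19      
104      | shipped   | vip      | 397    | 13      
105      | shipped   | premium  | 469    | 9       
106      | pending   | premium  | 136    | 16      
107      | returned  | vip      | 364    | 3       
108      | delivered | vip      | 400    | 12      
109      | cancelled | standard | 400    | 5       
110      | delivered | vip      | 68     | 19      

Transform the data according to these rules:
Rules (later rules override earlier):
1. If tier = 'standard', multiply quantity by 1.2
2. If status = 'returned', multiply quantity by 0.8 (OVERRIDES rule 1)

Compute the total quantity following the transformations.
123.4

Step 1: Rule 2 takes priority for records with status = 'returned'
  - 1 records: 3 × 0.8 = 2.4
Step 2: Rule 1 applies to remaining records with tier = 'standard'
  - 1 records: 5 × 1.2 = 6.0
Step 3: Other records unchanged: 115
Step 4: Final sum = 2.4 + 6.0 + 115 = 123.4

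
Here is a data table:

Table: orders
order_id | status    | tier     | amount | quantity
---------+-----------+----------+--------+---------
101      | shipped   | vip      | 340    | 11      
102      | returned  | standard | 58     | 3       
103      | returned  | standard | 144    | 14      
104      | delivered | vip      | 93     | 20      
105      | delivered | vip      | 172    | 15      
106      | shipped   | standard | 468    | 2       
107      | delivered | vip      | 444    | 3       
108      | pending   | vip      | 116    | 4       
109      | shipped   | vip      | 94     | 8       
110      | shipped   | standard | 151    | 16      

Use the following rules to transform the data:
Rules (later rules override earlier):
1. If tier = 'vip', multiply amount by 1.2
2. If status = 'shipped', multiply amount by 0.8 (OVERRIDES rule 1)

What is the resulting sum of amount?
2034.4

Step 1: Rule 2 takes priority for records with status = 'shipped'
  - 4 records: 1053 × 0.8 = 842.4
Step 2: Rule 1 applies to remaining records with tier = 'vip'
  - 4 records: 825 × 1.2 = 990.0
Step 3: Other records unchanged: 202
Step 4: Final sum = 842.4 + 990.0 + 202 = 2034.4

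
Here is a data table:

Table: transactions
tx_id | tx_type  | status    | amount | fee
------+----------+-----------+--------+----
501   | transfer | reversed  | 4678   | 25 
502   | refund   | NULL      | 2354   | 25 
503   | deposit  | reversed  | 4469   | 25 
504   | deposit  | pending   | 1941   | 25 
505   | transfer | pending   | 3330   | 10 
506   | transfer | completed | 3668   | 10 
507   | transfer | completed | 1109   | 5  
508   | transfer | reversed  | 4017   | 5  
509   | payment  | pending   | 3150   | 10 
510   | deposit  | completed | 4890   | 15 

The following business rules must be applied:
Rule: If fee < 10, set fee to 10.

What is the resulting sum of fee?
165

Step 1: 2 records have fee < 10
Step 2: These records originally summed to 10
Step 3: After setting to minimum: 2 × 10 = 20
Step 4: Unaffected records sum: 145
Step 5: Final sum = 20 + 145 = 165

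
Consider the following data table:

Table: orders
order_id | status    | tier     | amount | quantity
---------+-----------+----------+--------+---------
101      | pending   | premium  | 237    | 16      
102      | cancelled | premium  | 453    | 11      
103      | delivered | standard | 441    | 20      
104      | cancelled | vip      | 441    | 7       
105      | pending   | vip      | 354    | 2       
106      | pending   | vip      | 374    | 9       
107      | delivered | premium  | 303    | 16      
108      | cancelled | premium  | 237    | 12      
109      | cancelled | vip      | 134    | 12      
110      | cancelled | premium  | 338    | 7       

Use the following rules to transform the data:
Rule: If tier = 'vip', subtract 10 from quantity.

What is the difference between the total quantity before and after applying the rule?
40

Step 1: Original sum of quantity = 112
Step 2: 4 records have tier = 'vip'
Step 3: Each affected record changes by -10
Step 4: Total change = 4 × -10 = -40
Step 5: New sum = 112 + -40 = 72
Step 6: Difference = |72 - 112| = 40
        (Sum decreased by 40)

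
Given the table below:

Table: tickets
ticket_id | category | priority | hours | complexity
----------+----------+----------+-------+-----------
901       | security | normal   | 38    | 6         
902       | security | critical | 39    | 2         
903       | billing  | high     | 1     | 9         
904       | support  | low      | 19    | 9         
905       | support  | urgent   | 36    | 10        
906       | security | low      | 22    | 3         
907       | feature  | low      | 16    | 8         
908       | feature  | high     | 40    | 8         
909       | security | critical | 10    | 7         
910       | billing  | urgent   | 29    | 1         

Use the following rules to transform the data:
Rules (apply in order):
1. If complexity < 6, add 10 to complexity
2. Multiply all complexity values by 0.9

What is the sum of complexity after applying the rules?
83.7

Step 1: Apply Rule 1 - Add 10 to records with complexity < 6
  - 3 records affected: 6 + (3 × 10) = 36
  - Unaffected records: 57
  - Sum after Rule 1: 93
Step 2: Apply Rule 2 - Multiply all by 0.9
  - 93 × 0.9 = 83.7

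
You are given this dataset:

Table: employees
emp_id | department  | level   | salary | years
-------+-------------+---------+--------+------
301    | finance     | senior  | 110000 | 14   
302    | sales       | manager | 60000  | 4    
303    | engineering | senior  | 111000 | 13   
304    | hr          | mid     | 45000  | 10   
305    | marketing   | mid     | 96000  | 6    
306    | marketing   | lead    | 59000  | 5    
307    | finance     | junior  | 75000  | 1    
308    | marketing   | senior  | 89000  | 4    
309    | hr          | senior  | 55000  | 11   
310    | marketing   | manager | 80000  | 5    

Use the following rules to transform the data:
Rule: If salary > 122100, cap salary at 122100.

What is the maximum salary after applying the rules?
111000

Step 1: Original maximum salary = 111000
Step 2: Check cap of 122100 against maximum
Step 3: No records exceed the cap (max 111000 <= cap 122100), so no capping applies
Step 4: Maximum after transformation = 111000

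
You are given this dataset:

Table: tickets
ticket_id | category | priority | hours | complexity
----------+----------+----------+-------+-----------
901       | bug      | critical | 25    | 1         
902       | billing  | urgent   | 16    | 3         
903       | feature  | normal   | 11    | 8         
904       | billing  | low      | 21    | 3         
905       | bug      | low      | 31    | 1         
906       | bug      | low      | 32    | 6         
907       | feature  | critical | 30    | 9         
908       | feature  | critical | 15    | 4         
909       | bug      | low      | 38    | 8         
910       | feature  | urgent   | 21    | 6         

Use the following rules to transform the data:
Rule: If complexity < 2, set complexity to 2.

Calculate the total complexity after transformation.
51

Step 1: 2 records have complexity < 2
Step 2: These records originally summed to 2
Step 3: After setting to minimum: 2 × 2 = 4
Step 4: Unaffected records sum: 47
Step 5: Final sum = 4 + 47 = 51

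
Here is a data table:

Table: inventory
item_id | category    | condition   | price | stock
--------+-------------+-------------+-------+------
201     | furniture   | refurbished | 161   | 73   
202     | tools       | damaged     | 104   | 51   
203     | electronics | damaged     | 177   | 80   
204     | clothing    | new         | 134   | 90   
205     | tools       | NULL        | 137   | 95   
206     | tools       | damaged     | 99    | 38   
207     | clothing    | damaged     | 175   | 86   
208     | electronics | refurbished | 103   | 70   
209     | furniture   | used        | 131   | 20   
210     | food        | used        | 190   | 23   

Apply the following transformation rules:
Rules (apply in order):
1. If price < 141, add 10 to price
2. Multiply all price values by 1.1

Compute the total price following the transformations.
1618.1

Step 1: Apply Rule 1 - Add 10 to records with price < 141
  - 6 records affected: 708 + (6 × 10) = 768
  - Unaffected records: 703
  - Sum after Rule 1: 1471
Step 2: Apply Rule 2 - Multiply all by 1.1
  - 1471 × 1.1 = 1618.1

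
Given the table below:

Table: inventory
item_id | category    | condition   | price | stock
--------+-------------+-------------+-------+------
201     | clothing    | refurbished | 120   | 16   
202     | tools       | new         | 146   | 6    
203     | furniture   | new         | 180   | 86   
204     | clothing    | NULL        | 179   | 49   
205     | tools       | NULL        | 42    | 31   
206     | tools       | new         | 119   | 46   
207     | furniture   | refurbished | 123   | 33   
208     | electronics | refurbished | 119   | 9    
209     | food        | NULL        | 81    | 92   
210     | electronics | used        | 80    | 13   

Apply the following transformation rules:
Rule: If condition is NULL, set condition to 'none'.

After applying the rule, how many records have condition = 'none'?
3

Step 1: Count records where condition IS NULL
Step 2: Found 3 records with NULL condition
Step 3: These records will have condition set to 'none'
Step 4: Records already having condition = 'none': 0
Step 5: Answer: 3 + 0 = 3 records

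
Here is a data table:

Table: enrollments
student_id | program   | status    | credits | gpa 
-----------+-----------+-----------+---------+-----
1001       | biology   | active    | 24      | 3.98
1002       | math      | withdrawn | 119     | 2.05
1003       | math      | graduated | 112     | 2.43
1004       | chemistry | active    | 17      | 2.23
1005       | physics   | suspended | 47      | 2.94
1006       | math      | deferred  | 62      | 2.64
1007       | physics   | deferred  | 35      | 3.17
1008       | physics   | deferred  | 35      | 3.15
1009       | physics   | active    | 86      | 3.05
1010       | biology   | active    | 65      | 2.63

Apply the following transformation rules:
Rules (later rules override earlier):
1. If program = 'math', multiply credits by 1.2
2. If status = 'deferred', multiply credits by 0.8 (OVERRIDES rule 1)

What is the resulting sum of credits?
621.8

Step 1: Rule 2 takes priority for records with status = 'deferred'
  - 3 records: 132 × 0.8 = 105.6
Step 2: Rule 1 applies to remaining records with program = 'math'
  - 2 records: 231 × 1.2 = 277.2
Step 3: Other records unchanged: 239
Step 4: Final sum = 105.6 + 277.2 + 239 = 621.8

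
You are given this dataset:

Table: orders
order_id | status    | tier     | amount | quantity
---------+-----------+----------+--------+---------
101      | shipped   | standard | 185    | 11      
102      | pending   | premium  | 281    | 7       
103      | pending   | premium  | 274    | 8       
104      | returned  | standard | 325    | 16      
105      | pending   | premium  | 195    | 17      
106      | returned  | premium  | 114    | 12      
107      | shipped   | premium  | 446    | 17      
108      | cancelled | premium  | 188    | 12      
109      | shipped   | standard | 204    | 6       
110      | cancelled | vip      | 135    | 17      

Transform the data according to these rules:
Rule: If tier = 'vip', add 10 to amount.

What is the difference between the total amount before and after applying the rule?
10

Step 1: Original sum of amount = 2347
Step 2: 1 records have tier = 'vip'
Step 3: Each affected record changes by 10
Step 4: Total change = 1 × 10 = 10
Step 5: New sum = 2347 + 10 = 2357
Step 6: Difference = |2357 - 2347| = 10
        (Sum increased by 10)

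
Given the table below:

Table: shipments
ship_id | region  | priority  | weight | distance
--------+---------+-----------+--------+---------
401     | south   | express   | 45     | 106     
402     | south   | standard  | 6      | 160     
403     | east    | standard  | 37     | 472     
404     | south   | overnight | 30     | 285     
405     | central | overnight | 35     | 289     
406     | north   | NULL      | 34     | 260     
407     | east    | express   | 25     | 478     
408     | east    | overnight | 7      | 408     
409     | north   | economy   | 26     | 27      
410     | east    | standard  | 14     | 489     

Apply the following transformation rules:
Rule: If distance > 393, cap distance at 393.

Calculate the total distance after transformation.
2699

Step 1: 4 records have distance > 393
Step 2: These records originally summed to 1847
Step 3: After capping: 4 × 393 = 1572
Step 4: Unaffected records sum: 1127
Step 5: Final sum = 1572 + 1127 = 2699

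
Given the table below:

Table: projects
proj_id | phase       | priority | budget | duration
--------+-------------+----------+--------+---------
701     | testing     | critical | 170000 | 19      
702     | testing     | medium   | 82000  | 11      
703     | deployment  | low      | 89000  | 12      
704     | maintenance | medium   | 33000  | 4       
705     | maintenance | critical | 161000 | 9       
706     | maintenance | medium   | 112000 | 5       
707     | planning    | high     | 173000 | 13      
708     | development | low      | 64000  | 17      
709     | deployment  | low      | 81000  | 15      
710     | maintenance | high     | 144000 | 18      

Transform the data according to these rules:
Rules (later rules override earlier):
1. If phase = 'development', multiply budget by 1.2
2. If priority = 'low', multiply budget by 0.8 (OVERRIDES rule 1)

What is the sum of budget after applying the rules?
1062200.0

Step 1: Rule 2 takes priority for records with priority = 'low'
  - 3 records: 234000 × 0.8 = 187200.0
Step 2: Rule 1 applies to remaining records with phase = 'development'
  - 0 records: 0 × 1.2 = 0.0
Step 3: Other records unchanged: 875000
Step 4: Final sum = 187200.0 + 0.0 + 875000 = 1062200.0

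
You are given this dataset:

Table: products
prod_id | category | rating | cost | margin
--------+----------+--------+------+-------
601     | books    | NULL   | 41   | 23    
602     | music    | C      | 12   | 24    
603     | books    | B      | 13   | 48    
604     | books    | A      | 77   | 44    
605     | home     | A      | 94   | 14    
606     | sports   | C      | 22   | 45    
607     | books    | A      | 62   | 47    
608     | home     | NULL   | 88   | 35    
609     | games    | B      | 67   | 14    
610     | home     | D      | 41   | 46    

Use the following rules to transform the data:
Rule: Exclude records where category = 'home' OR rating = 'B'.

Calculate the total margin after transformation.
183

Step 1: Find records where category = 'home' OR rating = 'B'
Step 2: 5 records match, summing to 157
Step 3: Original sum: 340
Step 4: Remaining sum = 340 - 157 = 183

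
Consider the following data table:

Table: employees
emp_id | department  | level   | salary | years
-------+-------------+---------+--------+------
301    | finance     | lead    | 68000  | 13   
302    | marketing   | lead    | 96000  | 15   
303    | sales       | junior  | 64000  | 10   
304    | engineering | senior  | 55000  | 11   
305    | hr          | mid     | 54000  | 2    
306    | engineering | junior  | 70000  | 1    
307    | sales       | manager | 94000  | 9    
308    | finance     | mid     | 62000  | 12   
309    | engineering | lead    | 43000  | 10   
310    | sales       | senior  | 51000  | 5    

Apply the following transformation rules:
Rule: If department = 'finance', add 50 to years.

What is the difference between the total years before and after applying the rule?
100

Step 1: Original sum of years = 88
Step 2: 2 records have department = 'finance'
Step 3: Each affected record changes by 50
Step 4: Total change = 2 × 50 = 100
Step 5: New sum = 88 + 100 = 188
Step 6: Difference = |188 - 88| = 100
        (Sum increased by 100)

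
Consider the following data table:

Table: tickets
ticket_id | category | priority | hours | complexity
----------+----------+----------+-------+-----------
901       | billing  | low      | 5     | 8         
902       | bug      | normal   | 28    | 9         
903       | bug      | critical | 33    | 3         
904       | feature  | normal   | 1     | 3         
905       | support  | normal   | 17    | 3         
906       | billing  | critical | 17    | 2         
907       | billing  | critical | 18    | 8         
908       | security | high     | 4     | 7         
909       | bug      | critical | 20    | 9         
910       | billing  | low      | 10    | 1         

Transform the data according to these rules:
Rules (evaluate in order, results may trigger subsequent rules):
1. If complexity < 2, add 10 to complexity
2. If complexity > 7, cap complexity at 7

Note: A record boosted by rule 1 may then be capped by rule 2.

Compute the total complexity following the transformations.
53

Step 1: Apply rule 1 to records with complexity < 2
  - 1 records get bonus of 10
  - Of these, 1 records then exceed 7 and get capped
Step 2: Apply rule 2 to records with complexity > 7
  - 4 records (original) are capped
Step 3: Calculate final sum = 53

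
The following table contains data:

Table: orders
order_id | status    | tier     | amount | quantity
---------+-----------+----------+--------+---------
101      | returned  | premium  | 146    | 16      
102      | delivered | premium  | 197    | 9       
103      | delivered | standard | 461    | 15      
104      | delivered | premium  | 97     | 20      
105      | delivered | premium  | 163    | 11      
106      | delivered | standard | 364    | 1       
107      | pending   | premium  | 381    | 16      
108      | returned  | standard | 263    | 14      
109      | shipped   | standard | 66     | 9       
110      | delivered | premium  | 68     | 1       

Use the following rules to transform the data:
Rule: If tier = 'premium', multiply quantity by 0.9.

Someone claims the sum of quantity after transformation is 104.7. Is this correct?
Yes, the result is correct.

Step 1: Calculate the correct sum after transformation
Step 2: Apply multiplier 0.9 to records where tier = 'premium'
Step 3: Correct result = 104.7
Step 4: Claimed result = 104.7
Step 5: 104.7 = 104.7 ✓
Conclusion: The claimed result is correct.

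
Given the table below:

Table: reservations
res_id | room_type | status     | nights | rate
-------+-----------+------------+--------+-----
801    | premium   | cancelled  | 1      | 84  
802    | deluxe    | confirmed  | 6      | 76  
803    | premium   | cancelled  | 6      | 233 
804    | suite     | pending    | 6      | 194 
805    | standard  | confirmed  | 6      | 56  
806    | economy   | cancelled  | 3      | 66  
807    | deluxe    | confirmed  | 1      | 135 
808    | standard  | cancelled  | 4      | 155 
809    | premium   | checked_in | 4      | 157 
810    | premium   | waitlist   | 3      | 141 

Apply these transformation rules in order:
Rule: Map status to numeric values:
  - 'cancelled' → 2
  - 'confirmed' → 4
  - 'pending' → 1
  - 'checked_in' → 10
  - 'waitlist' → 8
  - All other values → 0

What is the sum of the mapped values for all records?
39

Step 1: Apply mapping to each record
Step 2: Count by status:
  'cancelled': 4 records × 2 = 8
  'confirmed': 3 records × 4 = 12
  'pending': 1 records × 1 = 1
  'checked_in': 1 records × 10 = 10
  'waitlist': 1 records × 8 = 8
Step 3: Sum all mapped values = 39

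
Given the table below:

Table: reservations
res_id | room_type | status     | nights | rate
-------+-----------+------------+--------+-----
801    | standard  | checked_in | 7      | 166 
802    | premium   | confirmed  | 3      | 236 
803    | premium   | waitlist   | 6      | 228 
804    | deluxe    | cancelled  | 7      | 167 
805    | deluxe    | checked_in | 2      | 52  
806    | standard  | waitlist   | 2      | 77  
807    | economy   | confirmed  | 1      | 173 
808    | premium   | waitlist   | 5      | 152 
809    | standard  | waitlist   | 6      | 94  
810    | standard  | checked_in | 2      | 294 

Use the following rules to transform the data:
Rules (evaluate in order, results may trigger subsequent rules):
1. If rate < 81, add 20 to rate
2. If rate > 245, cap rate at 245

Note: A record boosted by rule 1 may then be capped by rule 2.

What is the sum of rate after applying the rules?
1630

Step 1: Apply rule 1 to records with rate < 81
  - 2 records get bonus of 20
  - Of these, 0 records then exceed 245 and get capped
Step 2: Apply rule 2 to records with rate > 245
  - 1 records (original) are capped
Step 3: Calculate final sum = 1630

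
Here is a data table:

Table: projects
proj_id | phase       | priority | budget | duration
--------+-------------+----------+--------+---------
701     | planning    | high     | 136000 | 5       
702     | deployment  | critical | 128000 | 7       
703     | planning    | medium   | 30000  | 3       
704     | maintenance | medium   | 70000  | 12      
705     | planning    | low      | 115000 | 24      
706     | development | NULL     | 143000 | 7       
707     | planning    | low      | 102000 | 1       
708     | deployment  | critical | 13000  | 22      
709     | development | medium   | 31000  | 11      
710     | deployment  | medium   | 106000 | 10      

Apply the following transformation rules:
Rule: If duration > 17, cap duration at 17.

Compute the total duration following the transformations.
90

Step 1: 2 records have duration > 17
Step 2: These records originally summed to 46
Step 3: After capping: 2 × 17 = 34
Step 4: Unaffected records sum: 56
Step 5: Final sum = 34 + 56 = 90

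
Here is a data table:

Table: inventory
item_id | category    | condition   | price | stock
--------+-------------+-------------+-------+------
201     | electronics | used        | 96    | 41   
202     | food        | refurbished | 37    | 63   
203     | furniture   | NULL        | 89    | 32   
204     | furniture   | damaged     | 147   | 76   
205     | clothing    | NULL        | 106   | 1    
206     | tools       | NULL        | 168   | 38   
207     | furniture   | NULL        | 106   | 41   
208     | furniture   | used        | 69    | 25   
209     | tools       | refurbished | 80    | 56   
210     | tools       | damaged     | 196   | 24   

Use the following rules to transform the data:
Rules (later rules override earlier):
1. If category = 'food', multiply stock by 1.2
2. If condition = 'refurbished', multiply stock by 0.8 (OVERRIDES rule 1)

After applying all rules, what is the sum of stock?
373.2

Step 1: Rule 2 takes priority for records with condition = 'refurbished'
  - 2 records: 119 × 0.8 = 95.2
Step 2: Rule 1 applies to remaining records with category = 'food'
  - 0 records: 0 × 1.2 = 0.0
Step 3: Other records unchanged: 278
Step 4: Final sum = 95.2 + 0.0 + 278 = 373.2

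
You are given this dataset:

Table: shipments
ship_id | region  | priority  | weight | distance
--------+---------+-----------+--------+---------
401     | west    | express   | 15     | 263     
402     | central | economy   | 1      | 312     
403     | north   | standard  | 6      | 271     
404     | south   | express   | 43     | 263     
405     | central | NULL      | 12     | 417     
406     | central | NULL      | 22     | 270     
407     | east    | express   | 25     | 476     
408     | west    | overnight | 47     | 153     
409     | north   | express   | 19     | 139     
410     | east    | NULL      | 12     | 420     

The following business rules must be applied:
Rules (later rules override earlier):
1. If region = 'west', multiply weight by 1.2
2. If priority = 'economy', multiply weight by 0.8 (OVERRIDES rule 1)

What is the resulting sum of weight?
214.2

Step 1: Rule 2 takes priority for records with priority = 'economy'
  - 1 records: 1 × 0.8 = 0.8
Step 2: Rule 1 applies to remaining records with region = 'west'
  - 2 records: 62 × 1.2 = 74.4
Step 3: Other records unchanged: 139
Step 4: Final sum = 0.8 + 74.4 + 139 = 214.2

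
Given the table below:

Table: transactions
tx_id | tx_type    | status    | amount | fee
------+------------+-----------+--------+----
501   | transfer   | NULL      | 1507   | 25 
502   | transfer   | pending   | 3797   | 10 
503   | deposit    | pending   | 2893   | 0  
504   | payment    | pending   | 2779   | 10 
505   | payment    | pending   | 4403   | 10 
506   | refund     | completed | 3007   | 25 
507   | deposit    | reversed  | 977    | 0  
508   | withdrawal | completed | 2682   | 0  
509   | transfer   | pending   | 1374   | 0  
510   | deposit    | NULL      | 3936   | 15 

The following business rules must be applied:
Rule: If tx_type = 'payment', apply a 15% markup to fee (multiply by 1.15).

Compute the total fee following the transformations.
98.0

Step 1: Records with tx_type = 'payment' have total fee = 20
Step 2: Apply multiplier: 20 × 1.15 = 23.0
Step 3: Other records total: 75
Step 4: Final sum = 23.0 + 75 = 98.0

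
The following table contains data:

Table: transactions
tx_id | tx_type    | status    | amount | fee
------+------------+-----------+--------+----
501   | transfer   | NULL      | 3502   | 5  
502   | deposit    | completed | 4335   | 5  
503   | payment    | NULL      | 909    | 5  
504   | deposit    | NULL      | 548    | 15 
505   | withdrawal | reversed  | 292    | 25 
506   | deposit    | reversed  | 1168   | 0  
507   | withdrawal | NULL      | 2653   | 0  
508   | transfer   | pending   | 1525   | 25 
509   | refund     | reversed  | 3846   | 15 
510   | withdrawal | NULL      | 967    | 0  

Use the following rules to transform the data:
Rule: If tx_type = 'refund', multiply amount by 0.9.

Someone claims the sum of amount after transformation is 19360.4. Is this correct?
Yes, the result is correct.

Step 1: Calculate the correct sum after transformation
Step 2: Apply multiplier 0.9 to records where tx_type = 'refund'
Step 3: Correct result = 19360.4
Step 4: Claimed result = 19360.4
Step 5: 19360.4 = 19360.4 ✓
Conclusion: The claimed result is correct.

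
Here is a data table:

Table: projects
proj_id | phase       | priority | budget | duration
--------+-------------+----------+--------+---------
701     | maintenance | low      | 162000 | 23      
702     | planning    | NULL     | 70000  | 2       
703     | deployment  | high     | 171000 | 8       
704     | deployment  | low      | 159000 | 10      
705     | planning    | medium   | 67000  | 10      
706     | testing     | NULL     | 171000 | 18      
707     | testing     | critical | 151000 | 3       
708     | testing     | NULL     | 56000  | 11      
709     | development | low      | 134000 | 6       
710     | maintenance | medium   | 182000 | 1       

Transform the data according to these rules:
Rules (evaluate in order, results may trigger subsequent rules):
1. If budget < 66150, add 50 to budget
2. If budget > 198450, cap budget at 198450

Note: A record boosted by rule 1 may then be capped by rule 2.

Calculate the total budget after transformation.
1323050

Step 1: Apply rule 1 to records with budget < 66150
  - 1 records get bonus of 50
  - Of these, 0 records then exceed 198450 and get capped
Step 2: Apply rule 2 to records with budget > 198450
  - 0 records (original) are capped
Step 3: Calculate final sum = 1323050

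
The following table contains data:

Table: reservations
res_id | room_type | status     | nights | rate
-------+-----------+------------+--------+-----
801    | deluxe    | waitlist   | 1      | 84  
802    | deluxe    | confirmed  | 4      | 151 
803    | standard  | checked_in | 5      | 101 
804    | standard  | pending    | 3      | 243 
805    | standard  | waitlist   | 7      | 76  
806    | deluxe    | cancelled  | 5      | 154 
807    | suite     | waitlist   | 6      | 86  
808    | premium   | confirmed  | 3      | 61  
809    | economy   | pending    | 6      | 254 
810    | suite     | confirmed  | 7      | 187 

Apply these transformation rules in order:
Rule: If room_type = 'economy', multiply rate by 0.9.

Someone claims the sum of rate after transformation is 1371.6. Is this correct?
Yes, the result is correct.

Step 1: Calculate the correct sum after transformation
Step 2: Apply multiplier 0.9 to records where room_type = 'economy'
Step 3: Correct result = 1371.6
Step 4: Claimed result = 1371.6
Step 5: 1371.6 = 1371.6 ✓
Conclusion: The claimed result is correct.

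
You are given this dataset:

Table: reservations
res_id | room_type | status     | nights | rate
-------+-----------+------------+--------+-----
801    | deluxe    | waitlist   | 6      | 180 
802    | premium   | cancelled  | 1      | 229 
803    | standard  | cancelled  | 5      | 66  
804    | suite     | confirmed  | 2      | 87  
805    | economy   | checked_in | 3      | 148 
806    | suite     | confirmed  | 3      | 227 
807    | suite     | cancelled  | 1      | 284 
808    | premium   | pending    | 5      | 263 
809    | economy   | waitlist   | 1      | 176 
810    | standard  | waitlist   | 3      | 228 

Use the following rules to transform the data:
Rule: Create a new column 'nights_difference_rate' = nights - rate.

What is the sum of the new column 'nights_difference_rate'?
-1858

Step 1: For each record, compute nights - rate
Example calculations:
  6 - 180 = -174
  1 - 229 = -228
  5 - 66 = -61
  ...
Step 2: Sum all derived values
Step 3: Total = -1858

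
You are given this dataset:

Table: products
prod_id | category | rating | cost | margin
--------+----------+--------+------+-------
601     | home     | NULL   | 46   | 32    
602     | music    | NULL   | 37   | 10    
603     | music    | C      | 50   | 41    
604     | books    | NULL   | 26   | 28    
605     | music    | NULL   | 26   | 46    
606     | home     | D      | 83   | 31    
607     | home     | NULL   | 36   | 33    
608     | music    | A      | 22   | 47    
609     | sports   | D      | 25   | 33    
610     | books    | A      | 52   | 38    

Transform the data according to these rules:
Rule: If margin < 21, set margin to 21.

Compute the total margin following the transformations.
350

Step 1: 1 records have margin < 21
Step 2: These records originally summed to 10
Step 3: After setting to minimum: 1 × 21 = 21
Step 4: Unaffected records sum: 329
Step 5: Final sum = 21 + 329 = 350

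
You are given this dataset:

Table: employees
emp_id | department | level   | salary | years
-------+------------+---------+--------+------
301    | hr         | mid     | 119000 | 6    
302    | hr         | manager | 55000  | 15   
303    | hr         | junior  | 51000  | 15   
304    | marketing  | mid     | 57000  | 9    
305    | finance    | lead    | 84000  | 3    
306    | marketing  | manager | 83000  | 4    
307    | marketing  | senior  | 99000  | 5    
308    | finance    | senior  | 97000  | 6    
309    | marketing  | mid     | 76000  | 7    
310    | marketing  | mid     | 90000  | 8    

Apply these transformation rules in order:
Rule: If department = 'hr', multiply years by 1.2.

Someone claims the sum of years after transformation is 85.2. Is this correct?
Yes, the result is correct.

Step 1: Calculate the correct sum after transformation
Step 2: Apply multiplier 1.2 to records where department = 'hr'
Step 3: Correct result = 85.2
Step 4: Claimed result = 85.2
Step 5: 85.2 = 85.2 ✓
Conclusion: The claimed result is correct.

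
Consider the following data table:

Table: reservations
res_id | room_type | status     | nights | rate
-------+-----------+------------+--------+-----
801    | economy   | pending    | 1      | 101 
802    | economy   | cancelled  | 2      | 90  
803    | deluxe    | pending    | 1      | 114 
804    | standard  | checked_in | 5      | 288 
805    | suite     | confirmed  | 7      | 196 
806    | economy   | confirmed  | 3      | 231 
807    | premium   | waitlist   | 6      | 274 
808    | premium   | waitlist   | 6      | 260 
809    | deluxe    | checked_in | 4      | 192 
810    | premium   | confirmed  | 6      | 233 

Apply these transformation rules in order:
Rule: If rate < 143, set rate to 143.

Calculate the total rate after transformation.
2103

Step 1: 3 records have rate < 143
Step 2: These records originally summed to 305
Step 3: After setting to minimum: 3 × 143 = 429
Step 4: Unaffected records sum: 1674
Step 5: Final sum = 429 + 1674 = 2103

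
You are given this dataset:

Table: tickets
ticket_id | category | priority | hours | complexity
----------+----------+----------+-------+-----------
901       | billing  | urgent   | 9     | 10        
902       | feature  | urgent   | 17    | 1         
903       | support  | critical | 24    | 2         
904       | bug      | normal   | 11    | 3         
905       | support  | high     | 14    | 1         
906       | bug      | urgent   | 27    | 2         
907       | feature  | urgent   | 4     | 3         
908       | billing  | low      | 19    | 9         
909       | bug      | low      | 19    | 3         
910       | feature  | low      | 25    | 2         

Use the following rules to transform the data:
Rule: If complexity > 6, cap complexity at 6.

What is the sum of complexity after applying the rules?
29

Step 1: 2 records have complexity > 6
Step 2: These records originally summed to 19
Step 3: After capping: 2 × 6 = 12
Step 4: Unaffected records sum: 17
Step 5: Final sum = 12 + 17 = 29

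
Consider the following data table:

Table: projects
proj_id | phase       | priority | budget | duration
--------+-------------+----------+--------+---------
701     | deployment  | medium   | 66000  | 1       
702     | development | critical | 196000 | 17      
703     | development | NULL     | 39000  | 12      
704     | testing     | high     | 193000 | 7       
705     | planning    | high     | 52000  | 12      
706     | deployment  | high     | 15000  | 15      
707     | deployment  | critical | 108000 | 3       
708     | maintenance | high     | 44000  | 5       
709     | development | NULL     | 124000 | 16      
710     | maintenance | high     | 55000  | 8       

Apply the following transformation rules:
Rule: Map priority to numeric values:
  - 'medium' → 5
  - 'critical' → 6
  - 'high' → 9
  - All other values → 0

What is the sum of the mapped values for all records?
62

Step 1: Apply mapping to each record
Step 2: Count by status:
  'medium': 1 records × 5 = 5
  'critical': 2 records × 6 = 12
  'high': 5 records × 9 = 45
Step 3: Sum all mapped values = 62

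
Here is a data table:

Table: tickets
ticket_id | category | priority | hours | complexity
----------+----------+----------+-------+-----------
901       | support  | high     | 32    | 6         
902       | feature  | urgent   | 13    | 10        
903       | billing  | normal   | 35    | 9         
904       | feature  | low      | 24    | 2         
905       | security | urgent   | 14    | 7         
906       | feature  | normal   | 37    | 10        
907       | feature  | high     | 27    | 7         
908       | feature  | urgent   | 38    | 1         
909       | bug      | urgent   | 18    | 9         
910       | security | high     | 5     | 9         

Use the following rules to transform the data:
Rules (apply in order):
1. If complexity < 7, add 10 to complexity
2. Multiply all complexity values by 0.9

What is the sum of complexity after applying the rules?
90.0

Step 1: Apply Rule 1 - Add 10 to records with complexity < 7
  - 3 records affected: 9 + (3 × 10) = 39
  - Unaffected records: 61
  - Sum after Rule 1: 100
Step 2: Apply Rule 2 - Multiply all by 0.9
  - 100 × 0.9 = 90.0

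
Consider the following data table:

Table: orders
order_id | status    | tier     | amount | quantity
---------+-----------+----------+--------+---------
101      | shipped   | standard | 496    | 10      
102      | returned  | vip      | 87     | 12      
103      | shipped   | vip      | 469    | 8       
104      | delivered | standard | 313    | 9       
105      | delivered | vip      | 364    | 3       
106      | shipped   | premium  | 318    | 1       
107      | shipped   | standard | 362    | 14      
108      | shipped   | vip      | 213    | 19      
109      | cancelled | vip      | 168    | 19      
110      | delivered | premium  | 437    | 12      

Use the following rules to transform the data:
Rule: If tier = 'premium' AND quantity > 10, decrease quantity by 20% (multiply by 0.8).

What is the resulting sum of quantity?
104.6

Step 1: Find records where tier = 'premium' AND quantity > 10
Step 2: 1 records match, summing to 12
Step 3: After multiplier: 12 × 0.8 = 9.6
Step 4: Unaffected records sum: 95
Step 5: Final sum = 9.6 + 95 = 104.6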